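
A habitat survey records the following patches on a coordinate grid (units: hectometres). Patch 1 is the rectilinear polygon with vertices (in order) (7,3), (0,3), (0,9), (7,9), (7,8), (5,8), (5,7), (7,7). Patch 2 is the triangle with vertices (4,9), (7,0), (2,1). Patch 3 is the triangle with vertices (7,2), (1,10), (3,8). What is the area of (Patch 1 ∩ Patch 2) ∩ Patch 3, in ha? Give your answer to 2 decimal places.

0.89

The region (Patch 1 ∩ Patch 2) ∩ Patch 3 is the polygon with vertices (3.546,7.182), (5.667,4), (5.8,3.6), (3.438,6.75).
By the shoelace formula its area is 0.89.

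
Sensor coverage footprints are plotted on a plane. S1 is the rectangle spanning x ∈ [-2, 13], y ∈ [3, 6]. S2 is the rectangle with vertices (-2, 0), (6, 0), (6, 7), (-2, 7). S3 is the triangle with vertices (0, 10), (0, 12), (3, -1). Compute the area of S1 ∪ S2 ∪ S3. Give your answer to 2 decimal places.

78.68

By inclusion–exclusion:
Individual areas: |S1| = 45, |S2| = 56, |S3| = 3.
|S1∩S2|: x∈[-2,6], y∈[3,6] → 8·3 = 24.
|S1∩S3| = 0.6923.
|S2∩S3| = 1.3217.
|S1∩S2∩S3| = 0.6923.
|S1 ∪ S2 ∪ S3| = 104 − 26.014 + 0.6923 = 78.68.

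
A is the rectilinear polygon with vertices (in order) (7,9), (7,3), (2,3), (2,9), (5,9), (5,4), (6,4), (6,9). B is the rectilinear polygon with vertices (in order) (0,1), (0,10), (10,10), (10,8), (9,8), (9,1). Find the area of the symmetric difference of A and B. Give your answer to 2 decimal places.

|A| = 25, |B| = 83, |A∩B| = 25.
|A △ B| = |A| + |B| − 2·|A∩B| = 25 + 83 − 50 = 58.00.

58.00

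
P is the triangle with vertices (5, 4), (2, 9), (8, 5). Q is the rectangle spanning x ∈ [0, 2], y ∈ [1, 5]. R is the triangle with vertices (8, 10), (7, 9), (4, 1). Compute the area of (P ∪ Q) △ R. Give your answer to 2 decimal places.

|P ∪ Q| = 17.
|(P ∪ Q) ∩ R| = 0.6211.
|(P ∪ Q) △ R| = 17 + 2.5 − 1.2422 = 18.26.

18.26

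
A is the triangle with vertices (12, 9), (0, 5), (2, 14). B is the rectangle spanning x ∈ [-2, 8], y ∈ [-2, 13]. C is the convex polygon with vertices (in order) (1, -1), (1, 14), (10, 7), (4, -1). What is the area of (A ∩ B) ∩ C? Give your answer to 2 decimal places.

The region (A ∩ B) ∩ C is the polygon with vertices (1.778,13), (2.286,13), (8,8.556), (8,7.667), (1,5.333), (1,9.5).
By the shoelace formula its area is 31.44.

31.44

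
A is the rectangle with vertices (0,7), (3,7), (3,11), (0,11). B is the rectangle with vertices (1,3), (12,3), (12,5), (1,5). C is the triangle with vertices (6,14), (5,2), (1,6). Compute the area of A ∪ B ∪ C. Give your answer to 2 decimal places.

By inclusion–exclusion:
Individual areas: |A| = 12, |B| = 22, |C| = 26.
|A∩B| = 0 (no overlap).
|A∩C| = 1.5125.
|B∩C| = 4.3333.
|A∩B∩C| = 0.
|A ∪ B ∪ C| = 60 − 5.8458 + 0 = 54.15.

54.15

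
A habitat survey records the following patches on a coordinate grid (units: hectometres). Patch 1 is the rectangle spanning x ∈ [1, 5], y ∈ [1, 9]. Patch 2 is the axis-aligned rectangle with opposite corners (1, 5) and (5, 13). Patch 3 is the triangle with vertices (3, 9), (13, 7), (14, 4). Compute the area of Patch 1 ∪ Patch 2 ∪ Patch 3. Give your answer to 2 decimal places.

61.49

By inclusion–exclusion:
Individual areas: |Patch 1| = 32, |Patch 2| = 32, |Patch 3| = 14.
|Patch 1∩Patch 2|: x∈[1,5], y∈[5,9] → 4·4 = 16.
|Patch 1∩Patch 3| = 0.5091.
|Patch 2∩Patch 3| = 0.5091.
|Patch 1∩Patch 2∩Patch 3| = 0.5091.
|Patch 1 ∪ Patch 2 ∪ Patch 3| = 78 − 17.0182 + 0.5091 = 61.49.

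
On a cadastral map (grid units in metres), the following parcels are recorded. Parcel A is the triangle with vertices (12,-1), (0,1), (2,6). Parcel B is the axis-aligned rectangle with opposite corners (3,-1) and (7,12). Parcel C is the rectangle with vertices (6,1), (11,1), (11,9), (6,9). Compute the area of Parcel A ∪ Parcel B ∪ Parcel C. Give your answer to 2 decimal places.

99.46

By inclusion–exclusion:
Individual areas: |Parcel A| = 32, |Parcel B| = 52, |Parcel C| = 40.
|Parcel A∩Parcel B| = 14.9333.
|Parcel A∩Parcel C| = 3.4571.
|Parcel B∩Parcel C|: x∈[6,7], y∈[1,9] → 1·8 = 8.
|Parcel A∩Parcel B∩Parcel C| = 1.85.
|Parcel A ∪ Parcel B ∪ Parcel C| = 124 − 26.3905 + 1.85 = 99.46.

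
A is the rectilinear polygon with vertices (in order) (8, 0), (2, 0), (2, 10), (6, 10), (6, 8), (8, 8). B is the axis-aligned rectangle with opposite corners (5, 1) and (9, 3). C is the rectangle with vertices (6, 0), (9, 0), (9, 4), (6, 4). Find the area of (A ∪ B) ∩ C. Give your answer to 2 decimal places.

10.00

The region (A ∪ B) ∩ C is the polygon with vertices (8,3), (9,3), (9,1), (8,1), (8,0), (6,0), (6,4), (8,4).
By the shoelace formula its area is 10.00.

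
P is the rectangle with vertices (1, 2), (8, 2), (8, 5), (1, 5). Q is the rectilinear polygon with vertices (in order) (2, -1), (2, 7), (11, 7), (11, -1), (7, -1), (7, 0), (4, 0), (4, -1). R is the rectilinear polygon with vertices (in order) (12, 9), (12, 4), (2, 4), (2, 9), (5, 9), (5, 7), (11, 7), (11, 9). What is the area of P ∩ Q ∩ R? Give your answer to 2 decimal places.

The intersection is the polygon with vertices (8,4), (2,4), (2,5), (8,5).
By the shoelace formula its area is 6.00.

6.00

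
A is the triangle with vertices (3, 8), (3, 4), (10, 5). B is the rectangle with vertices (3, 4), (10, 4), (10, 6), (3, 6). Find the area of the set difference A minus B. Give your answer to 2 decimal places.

|A| = 14, |A∩B| = 9.3333.
|A ∖ B| = |A| − |A∩B| = 14 − 9.3333 = 4.67.

4.67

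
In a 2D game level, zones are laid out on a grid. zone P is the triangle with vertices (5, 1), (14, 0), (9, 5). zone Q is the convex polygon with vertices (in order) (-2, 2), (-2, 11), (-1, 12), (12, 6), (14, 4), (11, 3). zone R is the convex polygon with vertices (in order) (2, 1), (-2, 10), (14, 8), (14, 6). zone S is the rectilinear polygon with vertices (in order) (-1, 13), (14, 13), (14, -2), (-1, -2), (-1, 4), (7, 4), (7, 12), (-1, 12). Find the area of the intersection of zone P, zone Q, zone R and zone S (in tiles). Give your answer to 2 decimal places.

The intersection is the polygon with vertices (7.143,3.143), (9,5), (9.765,4.235).
By the shoelace formula its area is 1.42.

1.42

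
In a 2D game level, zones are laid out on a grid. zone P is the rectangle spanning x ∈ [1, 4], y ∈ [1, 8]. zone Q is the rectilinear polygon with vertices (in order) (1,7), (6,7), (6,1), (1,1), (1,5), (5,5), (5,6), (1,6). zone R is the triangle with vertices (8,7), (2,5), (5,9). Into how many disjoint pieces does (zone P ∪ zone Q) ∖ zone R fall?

(zone P ∪ zone Q) ∖ zone R is a single connected region.

1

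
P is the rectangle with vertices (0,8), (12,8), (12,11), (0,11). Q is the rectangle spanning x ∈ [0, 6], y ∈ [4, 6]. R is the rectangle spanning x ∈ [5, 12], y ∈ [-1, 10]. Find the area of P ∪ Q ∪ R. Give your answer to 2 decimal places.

By inclusion–exclusion:
Individual areas: |P| = 36, |Q| = 12, |R| = 77.
|P∩Q| = 0 (no overlap).
|P∩R|: x∈[5,12], y∈[8,10] → 7·2 = 14.
|Q∩R|: x∈[5,6], y∈[4,6] → 1·2 = 2.
|P∩Q∩R| = 0.
|P ∪ Q ∪ R| = 125 − 16 + 0 = 109.00.

109.00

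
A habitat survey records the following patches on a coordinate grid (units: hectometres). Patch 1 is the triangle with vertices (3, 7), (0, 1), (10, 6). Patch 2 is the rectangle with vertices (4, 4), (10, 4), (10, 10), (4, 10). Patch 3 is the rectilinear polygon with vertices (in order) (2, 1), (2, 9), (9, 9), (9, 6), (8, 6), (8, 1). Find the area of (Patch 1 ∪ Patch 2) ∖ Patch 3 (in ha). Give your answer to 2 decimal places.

16.00

|Patch 1 ∪ Patch 2| = 47.9286.
|(Patch 1 ∪ Patch 2) ∩ Patch 3| = 31.9286.
|(Patch 1 ∪ Patch 2) ∖ Patch 3| = 47.9286 − 31.9286 = 16.00.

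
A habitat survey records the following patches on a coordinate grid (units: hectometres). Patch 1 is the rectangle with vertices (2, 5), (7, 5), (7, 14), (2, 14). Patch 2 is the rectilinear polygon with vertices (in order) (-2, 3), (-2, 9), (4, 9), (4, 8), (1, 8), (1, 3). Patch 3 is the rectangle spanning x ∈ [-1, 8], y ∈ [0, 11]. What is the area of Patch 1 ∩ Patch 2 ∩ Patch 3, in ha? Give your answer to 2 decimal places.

2.00

The intersection is the polygon with vertices (4,9), (4,8), (2,8), (2,9).
By the shoelace formula its area is 2.00.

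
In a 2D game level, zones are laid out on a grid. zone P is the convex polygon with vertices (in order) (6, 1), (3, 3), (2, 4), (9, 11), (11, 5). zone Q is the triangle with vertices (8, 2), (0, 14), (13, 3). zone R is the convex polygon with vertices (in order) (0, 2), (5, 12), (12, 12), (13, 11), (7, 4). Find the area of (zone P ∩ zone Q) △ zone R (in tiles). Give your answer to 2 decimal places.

61.90

|zone P ∩ zone Q| = 17.1582.
|(zone P ∩ zone Q) ∩ zone R| = 9.8781.
|(zone P ∩ zone Q) △ zone R| = 17.1582 + 64.5 − 19.7562 = 61.90.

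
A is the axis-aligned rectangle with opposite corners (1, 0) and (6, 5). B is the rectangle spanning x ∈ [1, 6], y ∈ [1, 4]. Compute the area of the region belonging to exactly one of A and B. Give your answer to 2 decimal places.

|A∩B|: x∈[1,6], y∈[1,4] → 5·3 = 15.
|A △ B| = |A| + |B| − 2·|A∩B| = 25 + 15 − 30 = 10.00.

10.00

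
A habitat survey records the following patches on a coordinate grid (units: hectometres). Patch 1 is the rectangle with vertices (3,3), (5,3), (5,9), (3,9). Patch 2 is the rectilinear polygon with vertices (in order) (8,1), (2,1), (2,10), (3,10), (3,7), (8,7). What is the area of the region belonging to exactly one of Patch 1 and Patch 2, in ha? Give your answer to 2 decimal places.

|Patch 1| = 12, |Patch 2| = 39, |Patch 1∩Patch 2| = 8.
|Patch 1 △ Patch 2| = |Patch 1| + |Patch 2| − 2·|Patch 1∩Patch 2| = 12 + 39 − 16 = 35.00.

35.00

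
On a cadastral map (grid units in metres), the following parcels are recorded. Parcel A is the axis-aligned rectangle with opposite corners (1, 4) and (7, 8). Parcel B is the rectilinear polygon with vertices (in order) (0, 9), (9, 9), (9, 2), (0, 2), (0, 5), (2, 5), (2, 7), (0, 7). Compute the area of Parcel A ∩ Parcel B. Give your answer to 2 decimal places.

22.00

The intersection is the polygon with vertices (1,8), (7,8), (7,4), (1,4), (1,5), (2,5), (2,7), (1,7).
By the shoelace formula its area is 22.00.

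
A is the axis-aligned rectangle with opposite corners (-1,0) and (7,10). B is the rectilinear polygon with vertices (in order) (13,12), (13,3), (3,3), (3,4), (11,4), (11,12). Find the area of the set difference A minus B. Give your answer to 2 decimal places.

76.00

|A| = 80, |A∩B| = 4.
|A ∖ B| = |A| − |A∩B| = 80 − 4 = 76.00.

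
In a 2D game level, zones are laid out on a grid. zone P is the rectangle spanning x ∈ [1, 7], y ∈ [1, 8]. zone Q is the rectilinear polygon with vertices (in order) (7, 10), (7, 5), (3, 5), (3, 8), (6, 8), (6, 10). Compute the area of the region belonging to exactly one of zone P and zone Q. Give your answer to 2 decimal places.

32.00

|zone P| = 42, |zone Q| = 14, |zone P∩zone Q| = 12.
|zone P △ zone Q| = |zone P| + |zone Q| − 2·|zone P∩zone Q| = 42 + 14 − 24 = 32.00.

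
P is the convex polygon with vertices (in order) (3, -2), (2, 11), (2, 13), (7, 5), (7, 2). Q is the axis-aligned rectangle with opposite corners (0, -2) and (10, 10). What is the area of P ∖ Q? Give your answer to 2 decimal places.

2.77

|P| = 40.5, |P∩Q| = 37.726.
|P ∖ Q| = |P| − |P∩Q| = 40.5 − 37.726 = 2.77.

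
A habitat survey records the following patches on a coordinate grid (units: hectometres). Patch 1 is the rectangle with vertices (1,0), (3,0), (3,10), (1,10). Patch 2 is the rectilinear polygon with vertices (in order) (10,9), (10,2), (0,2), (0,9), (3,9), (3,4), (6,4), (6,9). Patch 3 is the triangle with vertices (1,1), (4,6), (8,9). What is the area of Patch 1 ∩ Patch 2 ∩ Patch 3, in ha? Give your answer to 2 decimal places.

The intersection is the polygon with vertices (1.6,2), (3,4.333), (3,4), (3,3.286), (1.875,2).
By the shoelace formula its area is 0.91.

0.91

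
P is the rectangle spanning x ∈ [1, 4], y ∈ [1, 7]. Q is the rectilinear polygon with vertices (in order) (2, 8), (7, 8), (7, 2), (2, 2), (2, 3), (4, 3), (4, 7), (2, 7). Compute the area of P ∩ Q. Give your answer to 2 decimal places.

2.00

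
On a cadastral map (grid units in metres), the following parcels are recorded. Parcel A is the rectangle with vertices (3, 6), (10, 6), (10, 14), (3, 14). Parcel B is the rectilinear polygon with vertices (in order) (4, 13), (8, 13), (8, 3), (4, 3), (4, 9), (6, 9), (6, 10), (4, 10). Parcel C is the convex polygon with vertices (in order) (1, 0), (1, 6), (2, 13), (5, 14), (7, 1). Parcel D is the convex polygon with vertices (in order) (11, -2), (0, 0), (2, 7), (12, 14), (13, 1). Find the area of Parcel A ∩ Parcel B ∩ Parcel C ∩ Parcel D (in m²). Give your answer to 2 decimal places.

The intersection is the polygon with vertices (5.769,9), (6.231,6), (4,6), (4,8.4), (4.857,9).
By the shoelace formula its area is 5.74.

5.74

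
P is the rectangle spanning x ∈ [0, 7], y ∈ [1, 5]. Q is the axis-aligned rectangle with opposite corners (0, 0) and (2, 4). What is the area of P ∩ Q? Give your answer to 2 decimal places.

6.00

|P∩Q|: x∈[0,2], y∈[1,4] → 2·3 = 6.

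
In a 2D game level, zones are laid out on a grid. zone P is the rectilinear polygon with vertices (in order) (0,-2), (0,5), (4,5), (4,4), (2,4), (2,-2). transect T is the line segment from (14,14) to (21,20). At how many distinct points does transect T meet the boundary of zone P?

The segment lies entirely outside zone P and never meets its boundary.

0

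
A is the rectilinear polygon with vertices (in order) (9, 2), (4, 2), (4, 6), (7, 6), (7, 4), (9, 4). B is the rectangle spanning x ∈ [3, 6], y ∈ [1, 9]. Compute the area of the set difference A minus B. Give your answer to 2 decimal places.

8.00

|A| = 16, |A∩B| = 8.
|A ∖ B| = |A| − |A∩B| = 16 − 8 = 8.00.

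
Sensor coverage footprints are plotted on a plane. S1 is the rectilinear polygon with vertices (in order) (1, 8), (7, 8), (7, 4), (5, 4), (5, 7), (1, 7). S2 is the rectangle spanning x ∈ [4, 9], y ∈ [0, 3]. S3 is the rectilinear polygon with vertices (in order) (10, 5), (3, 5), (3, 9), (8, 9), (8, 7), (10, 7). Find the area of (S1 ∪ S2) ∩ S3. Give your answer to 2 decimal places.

8.00

The region (S1 ∪ S2) ∩ S3 is the polygon with vertices (7,8), (7,5), (5,5), (5,7), (3,7), (3,8).
By the shoelace formula its area is 8.00.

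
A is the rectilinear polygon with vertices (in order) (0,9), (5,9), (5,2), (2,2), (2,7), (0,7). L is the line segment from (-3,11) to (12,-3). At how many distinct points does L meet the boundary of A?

The segment meets the boundary at (5,3.533), (2,6.333), (1.286,7), (0,8.2).

4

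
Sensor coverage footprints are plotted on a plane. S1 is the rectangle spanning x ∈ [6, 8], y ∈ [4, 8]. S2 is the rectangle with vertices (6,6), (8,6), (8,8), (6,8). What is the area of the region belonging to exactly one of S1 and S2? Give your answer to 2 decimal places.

4.00

|S1∩S2|: x∈[6,8], y∈[6,8] → 2·2 = 4.
|S1 △ S2| = |S1| + |S2| − 2·|S1∩S2| = 8 + 4 − 8 = 4.00.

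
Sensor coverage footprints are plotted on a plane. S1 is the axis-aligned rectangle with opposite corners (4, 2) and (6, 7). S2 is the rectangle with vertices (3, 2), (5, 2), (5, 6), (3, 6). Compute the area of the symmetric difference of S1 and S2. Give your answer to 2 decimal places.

10.00

|S1∩S2|: x∈[4,5], y∈[2,6] → 1·4 = 4.
|S1 △ S2| = |S1| + |S2| − 2·|S1∩S2| = 10 + 8 − 8 = 10.00.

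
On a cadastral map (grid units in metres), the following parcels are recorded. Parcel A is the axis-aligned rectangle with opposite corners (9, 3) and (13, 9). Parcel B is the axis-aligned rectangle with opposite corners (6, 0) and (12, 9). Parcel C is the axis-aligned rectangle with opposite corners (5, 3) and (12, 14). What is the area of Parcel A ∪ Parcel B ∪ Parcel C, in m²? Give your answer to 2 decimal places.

101.00

By inclusion–exclusion:
Individual areas: |Parcel A| = 24, |Parcel B| = 54, |Parcel C| = 77.
|Parcel A∩Parcel B|: x∈[9,12], y∈[3,9] → 3·6 = 18.
|Parcel A∩Parcel C|: x∈[9,12], y∈[3,9] → 3·6 = 18.
|Parcel B∩Parcel C|: x∈[6,12], y∈[3,9] → 6·6 = 36.
|Parcel A∩Parcel B∩Parcel C| = 18.
|Parcel A ∪ Parcel B ∪ Parcel C| = 155 − 72 + 18 = 101.00.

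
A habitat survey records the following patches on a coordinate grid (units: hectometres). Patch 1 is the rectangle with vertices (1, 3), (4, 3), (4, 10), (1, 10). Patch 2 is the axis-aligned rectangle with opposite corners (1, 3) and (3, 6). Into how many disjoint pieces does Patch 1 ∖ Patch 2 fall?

Patch 1 ∖ Patch 2 is a single connected region.

1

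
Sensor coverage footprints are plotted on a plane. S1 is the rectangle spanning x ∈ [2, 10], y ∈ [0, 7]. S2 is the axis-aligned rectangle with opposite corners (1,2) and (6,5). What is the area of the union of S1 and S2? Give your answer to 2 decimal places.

59.00

By inclusion–exclusion:
Individual areas: |S1| = 56, |S2| = 15.
|S1∩S2|: x∈[2,6], y∈[2,5] → 4·3 = 12.
|S1 ∪ S2| = 71 − 12 = 59.00.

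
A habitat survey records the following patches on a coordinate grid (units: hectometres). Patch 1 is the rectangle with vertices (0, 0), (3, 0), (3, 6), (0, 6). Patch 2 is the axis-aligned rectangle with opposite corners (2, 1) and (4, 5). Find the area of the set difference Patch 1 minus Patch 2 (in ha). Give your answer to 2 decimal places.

|Patch 1∩Patch 2|: x∈[2,3], y∈[1,5] → 1·4 = 4.
|Patch 1| = 18.
|Patch 1 ∖ Patch 2| = |Patch 1| − |Patch 1∩Patch 2| = 18 − 4 = 14.00.

14.00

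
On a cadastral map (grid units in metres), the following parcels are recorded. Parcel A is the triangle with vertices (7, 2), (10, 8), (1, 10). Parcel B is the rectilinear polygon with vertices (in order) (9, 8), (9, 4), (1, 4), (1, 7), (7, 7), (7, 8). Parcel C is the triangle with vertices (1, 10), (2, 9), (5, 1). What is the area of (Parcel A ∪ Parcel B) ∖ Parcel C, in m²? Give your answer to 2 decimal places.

39.98

|Parcel A ∪ Parcel B| = 41.125.
|(Parcel A ∪ Parcel B) ∩ Parcel C| = 1.1458.
|(Parcel A ∪ Parcel B) ∖ Parcel C| = 41.125 − 1.1458 = 39.98.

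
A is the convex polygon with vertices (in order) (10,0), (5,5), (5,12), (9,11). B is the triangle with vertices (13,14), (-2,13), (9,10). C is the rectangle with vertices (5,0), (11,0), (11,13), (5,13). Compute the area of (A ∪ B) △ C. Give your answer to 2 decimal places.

|A ∪ B| = 63.1402.
|(A ∪ B) ∩ C| = 48.9583.
|(A ∪ B) △ C| = 63.1402 + 78 − 97.9167 = 43.22.

43.22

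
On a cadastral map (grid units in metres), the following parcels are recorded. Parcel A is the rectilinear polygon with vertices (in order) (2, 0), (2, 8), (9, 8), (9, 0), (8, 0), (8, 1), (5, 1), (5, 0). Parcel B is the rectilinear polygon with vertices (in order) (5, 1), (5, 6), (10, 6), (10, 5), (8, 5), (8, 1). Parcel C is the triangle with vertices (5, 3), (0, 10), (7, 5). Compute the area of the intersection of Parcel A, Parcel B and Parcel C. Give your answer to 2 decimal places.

3.30

The intersection is the polygon with vertices (5,6), (5.6,6), (7,5), (5,3).
By the shoelace formula its area is 3.30.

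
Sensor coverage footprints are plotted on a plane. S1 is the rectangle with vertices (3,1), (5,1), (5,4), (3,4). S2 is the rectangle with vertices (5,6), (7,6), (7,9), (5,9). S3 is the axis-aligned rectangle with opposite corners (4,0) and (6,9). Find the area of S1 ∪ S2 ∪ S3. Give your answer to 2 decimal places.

By inclusion–exclusion:
Individual areas: |S1| = 6, |S2| = 6, |S3| = 18.
|S1∩S2| = 0 (no overlap).
|S1∩S3|: x∈[4,5], y∈[1,4] → 1·3 = 3.
|S2∩S3|: x∈[5,6], y∈[6,9] → 1·3 = 3.
|S1∩S2∩S3| = 0.
|S1 ∪ S2 ∪ S3| = 30 − 6 + 0 = 24.00.

24.00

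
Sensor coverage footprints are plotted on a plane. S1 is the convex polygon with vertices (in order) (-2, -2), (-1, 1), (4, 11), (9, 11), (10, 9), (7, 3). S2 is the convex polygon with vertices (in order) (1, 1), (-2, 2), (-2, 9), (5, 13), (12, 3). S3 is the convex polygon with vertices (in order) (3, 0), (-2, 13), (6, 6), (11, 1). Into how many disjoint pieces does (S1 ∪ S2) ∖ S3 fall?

(S1 ∪ S2) ∖ S3 splits into 2 disjoint pieces (area 30.7003, area 47.5398).

2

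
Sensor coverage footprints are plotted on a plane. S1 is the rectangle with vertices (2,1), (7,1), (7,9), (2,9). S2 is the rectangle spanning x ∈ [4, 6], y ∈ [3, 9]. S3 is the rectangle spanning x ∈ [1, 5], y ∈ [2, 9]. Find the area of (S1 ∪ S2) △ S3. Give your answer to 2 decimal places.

26.00

|S1 ∪ S2| = 40.
|(S1 ∪ S2) ∩ S3| = 21.
|(S1 ∪ S2) △ S3| = 40 + 28 − 42 = 26.00.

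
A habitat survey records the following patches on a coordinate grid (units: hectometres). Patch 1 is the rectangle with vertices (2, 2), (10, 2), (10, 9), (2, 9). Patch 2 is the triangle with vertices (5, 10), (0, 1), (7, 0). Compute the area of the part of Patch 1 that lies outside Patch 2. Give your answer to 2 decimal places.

|Patch 1| = 56, |Patch 1∩Patch 2| = 21.9222.
|Patch 1 ∖ Patch 2| = |Patch 1| − |Patch 1∩Patch 2| = 56 − 21.9222 = 34.08.

34.08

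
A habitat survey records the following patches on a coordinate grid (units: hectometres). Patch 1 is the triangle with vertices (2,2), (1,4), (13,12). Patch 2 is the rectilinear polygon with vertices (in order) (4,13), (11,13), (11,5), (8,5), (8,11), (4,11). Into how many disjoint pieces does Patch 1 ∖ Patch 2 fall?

Patch 1 ∖ Patch 2 splits into 2 disjoint pieces (area 12.9697, area 0.4848).

2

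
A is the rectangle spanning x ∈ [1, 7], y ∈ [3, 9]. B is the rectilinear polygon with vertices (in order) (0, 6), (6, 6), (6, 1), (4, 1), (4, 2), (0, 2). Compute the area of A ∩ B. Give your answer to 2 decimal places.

The intersection is the polygon with vertices (1,3), (1,6), (6,6), (6,3).
By the shoelace formula its area is 15.00.

15.00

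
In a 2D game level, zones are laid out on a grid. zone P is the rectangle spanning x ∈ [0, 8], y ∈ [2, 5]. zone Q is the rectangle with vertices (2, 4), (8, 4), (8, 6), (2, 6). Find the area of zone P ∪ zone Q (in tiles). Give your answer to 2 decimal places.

30.00

By inclusion–exclusion:
Individual areas: |zone P| = 24, |zone Q| = 12.
|zone P∩zone Q|: x∈[2,8], y∈[4,5] → 6·1 = 6.
|zone P ∪ zone Q| = 36 − 6 = 30.00.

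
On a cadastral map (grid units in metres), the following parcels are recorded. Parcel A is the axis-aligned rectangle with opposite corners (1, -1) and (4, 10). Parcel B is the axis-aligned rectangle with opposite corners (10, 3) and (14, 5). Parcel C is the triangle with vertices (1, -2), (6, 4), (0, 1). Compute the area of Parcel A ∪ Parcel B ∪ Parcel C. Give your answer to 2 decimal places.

By inclusion–exclusion:
Individual areas: |Parcel A| = 33, |Parcel B| = 8, |Parcel C| = 10.5.
|Parcel A∩Parcel B| = 0 (no overlap).
|Parcel A∩Parcel C| = 6.9333.
|Parcel B∩Parcel C| = 0.
|Parcel A∩Parcel B∩Parcel C| = 0.
|Parcel A ∪ Parcel B ∪ Parcel C| = 51.5 − 6.9333 + 0 = 44.57.

44.57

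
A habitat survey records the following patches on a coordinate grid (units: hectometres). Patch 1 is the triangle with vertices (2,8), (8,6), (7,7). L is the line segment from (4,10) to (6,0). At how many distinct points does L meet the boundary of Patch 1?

2

The segment meets the boundary at (4.571,7.143), (4.5,7.5).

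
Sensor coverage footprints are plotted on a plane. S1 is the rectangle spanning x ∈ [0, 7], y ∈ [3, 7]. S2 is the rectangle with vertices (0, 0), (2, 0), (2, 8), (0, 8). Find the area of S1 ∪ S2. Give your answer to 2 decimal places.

By inclusion–exclusion:
Individual areas: |S1| = 28, |S2| = 16.
|S1∩S2|: x∈[0,2], y∈[3,7] → 2·4 = 8.
|S1 ∪ S2| = 44 − 8 = 36.00.

36.00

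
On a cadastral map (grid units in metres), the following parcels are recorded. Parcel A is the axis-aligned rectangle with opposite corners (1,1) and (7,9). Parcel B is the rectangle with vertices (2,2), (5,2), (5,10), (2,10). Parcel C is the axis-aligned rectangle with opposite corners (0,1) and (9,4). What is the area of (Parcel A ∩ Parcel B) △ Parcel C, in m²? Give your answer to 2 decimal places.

36.00

|Parcel A ∩ Parcel B| = 21.
|(Parcel A ∩ Parcel B) ∩ Parcel C| = 6.
|(Parcel A ∩ Parcel B) △ Parcel C| = 21 + 27 − 12 = 36.00.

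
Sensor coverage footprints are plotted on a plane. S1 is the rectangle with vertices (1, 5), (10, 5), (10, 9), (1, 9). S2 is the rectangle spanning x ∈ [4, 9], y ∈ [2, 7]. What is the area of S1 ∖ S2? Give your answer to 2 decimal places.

|S1∩S2|: x∈[4,9], y∈[5,7] → 5·2 = 10.
|S1| = 36.
|S1 ∖ S2| = |S1| − |S1∩S2| = 36 − 10 = 26.00.

26.00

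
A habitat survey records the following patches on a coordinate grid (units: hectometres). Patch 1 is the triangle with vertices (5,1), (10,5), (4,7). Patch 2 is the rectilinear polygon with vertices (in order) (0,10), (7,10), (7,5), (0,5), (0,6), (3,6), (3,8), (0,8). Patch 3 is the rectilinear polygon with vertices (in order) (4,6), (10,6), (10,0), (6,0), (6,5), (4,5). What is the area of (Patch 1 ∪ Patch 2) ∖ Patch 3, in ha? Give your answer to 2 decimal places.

|Patch 1 ∪ Patch 2| = 41.8333.
|(Patch 1 ∪ Patch 2) ∩ Patch 3| = 10.9.
|(Patch 1 ∪ Patch 2) ∖ Patch 3| = 41.8333 − 10.9 = 30.93.

30.93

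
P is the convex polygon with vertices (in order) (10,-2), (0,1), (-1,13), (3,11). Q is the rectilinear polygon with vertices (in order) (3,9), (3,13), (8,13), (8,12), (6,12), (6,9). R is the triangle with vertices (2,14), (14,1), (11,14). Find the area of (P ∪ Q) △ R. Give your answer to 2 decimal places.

134.67

|P ∪ Q| = 90.4231.
|(P ∪ Q) ∩ R| = 7.125.
|(P ∪ Q) △ R| = 90.4231 + 58.5 − 14.25 = 134.67.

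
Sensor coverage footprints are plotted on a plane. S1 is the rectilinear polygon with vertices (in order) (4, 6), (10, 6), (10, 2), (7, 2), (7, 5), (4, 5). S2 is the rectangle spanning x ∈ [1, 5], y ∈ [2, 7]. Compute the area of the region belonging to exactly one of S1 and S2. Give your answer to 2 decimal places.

33.00

|S1| = 15, |S2| = 20, |S1∩S2| = 1.
|S1 △ S2| = |S1| + |S2| − 2·|S1∩S2| = 15 + 20 − 2 = 33.00.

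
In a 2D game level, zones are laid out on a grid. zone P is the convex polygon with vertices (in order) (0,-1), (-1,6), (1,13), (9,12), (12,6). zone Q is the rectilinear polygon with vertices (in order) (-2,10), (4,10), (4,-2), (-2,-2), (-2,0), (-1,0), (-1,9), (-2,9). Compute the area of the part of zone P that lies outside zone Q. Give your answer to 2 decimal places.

68.95

|zone P| = 113.5, |zone P∩zone Q| = 44.5476.
|zone P ∖ zone Q| = |zone P| − |zone P∩zone Q| = 113.5 − 44.5476 = 68.95.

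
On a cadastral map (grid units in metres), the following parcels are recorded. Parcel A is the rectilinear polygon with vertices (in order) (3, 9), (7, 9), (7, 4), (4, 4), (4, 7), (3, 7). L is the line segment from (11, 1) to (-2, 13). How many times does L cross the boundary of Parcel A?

2

The segment meets the boundary at (3,8.385), (7,4.692).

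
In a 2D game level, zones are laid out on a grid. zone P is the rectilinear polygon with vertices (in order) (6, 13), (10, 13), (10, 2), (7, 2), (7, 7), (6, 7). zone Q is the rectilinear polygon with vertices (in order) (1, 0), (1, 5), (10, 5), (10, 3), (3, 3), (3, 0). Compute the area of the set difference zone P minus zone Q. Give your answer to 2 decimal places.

|zone P| = 39, |zone P∩zone Q| = 6.
|zone P ∖ zone Q| = |zone P| − |zone P∩zone Q| = 39 − 6 = 33.00.

33.00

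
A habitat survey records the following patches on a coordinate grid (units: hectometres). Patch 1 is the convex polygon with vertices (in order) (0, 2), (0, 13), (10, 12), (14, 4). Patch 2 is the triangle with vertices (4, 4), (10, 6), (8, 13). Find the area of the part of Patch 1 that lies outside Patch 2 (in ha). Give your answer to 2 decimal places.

|Patch 1| = 115, |Patch 1∩Patch 2| = 22.7697.
|Patch 1 ∖ Patch 2| = |Patch 1| − |Patch 1∩Patch 2| = 115 − 22.7697 = 92.23.

92.23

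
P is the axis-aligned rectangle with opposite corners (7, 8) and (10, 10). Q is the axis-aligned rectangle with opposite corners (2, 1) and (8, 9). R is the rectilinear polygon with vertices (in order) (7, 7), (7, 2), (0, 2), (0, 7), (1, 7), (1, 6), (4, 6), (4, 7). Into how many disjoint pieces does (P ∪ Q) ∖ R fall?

1

(P ∪ Q) ∖ R is a single connected region.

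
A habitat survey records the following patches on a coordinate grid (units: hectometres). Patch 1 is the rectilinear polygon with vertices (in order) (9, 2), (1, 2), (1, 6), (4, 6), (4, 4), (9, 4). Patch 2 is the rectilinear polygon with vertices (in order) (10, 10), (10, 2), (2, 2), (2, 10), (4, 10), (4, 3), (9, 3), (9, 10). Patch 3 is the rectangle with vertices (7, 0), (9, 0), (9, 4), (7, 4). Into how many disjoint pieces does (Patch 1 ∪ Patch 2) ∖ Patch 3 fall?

2

(Patch 1 ∪ Patch 2) ∖ Patch 3 splits into 2 disjoint pieces (area 26, area 8).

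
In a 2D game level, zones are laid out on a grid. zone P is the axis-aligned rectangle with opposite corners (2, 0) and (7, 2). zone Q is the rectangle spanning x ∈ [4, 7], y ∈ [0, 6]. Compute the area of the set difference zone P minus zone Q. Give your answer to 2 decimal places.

|zone P∩zone Q|: x∈[4,7], y∈[0,2] → 3·2 = 6.
|zone P| = 10.
|zone P ∖ zone Q| = |zone P| − |zone P∩zone Q| = 10 − 6 = 4.00.

4.00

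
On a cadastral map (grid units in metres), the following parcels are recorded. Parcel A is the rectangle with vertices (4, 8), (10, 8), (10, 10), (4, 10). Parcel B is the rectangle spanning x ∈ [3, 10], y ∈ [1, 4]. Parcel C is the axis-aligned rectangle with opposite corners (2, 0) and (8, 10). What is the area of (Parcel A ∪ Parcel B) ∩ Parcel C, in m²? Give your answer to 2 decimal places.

|Parcel A ∪ Parcel B| = 33.
|(Parcel A ∪ Parcel B) ∩ Parcel C| = 23.00.

23.00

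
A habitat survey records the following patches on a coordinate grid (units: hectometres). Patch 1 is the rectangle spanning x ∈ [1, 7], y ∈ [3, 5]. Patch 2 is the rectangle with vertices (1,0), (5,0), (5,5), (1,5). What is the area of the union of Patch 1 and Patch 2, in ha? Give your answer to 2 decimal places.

By inclusion–exclusion:
Individual areas: |Patch 1| = 12, |Patch 2| = 20.
|Patch 1∩Patch 2|: x∈[1,5], y∈[3,5] → 4·2 = 8.
|Patch 1 ∪ Patch 2| = 32 − 8 = 24.00.

24.00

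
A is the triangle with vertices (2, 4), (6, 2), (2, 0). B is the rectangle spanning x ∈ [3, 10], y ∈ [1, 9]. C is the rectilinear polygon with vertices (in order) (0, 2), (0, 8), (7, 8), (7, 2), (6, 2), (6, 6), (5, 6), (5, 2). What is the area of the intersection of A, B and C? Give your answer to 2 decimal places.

2.00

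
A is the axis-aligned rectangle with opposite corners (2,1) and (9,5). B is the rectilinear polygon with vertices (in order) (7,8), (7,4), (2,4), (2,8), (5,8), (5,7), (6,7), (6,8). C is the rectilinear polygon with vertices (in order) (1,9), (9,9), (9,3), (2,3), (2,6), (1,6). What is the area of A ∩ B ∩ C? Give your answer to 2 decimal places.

The intersection is the polygon with vertices (7,4), (2,4), (2,5), (7,5).
By the shoelace formula its area is 5.00.

5.00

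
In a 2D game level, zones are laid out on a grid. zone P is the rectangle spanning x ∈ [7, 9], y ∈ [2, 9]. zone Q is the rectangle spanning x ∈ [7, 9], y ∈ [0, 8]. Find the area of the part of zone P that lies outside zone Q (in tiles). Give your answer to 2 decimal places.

2.00

|zone P∩zone Q|: x∈[7,9], y∈[2,8] → 2·6 = 12.
|zone P| = 14.
|zone P ∖ zone Q| = |zone P| − |zone P∩zone Q| = 14 − 12 = 2.00.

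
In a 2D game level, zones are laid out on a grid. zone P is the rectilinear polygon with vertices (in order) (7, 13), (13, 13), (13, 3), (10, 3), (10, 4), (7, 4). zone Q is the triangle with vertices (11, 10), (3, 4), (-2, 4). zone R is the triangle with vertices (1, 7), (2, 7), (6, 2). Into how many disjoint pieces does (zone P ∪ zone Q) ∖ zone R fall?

2

(zone P ∪ zone Q) ∖ zone R splits into 2 disjoint pieces (area 63.2483, area 5.4699).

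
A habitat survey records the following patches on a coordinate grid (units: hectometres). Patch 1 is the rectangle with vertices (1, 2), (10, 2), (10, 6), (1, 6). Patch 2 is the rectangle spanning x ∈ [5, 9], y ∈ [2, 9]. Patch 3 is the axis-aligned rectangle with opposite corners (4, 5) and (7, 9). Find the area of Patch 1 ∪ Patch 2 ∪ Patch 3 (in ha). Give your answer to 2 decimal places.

By inclusion–exclusion:
Individual areas: |Patch 1| = 36, |Patch 2| = 28, |Patch 3| = 12.
|Patch 1∩Patch 2|: x∈[5,9], y∈[2,6] → 4·4 = 16.
|Patch 1∩Patch 3|: x∈[4,7], y∈[5,6] → 3·1 = 3.
|Patch 2∩Patch 3|: x∈[5,7], y∈[5,9] → 2·4 = 8.
|Patch 1∩Patch 2∩Patch 3| = 2.
|Patch 1 ∪ Patch 2 ∪ Patch 3| = 76 − 27 + 2 = 51.00.

51.00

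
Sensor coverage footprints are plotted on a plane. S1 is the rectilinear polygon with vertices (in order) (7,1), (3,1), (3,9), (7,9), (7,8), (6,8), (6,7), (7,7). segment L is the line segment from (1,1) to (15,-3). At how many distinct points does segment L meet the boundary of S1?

0

The segment lies entirely outside S1 and never meets its boundary.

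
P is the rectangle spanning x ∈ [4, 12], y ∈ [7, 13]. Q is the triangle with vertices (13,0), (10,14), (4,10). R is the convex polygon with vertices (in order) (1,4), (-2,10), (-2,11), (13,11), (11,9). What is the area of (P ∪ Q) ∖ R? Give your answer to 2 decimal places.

40.14

|P ∪ Q| = 65.6571.
|(P ∪ Q) ∩ R| = 25.5155.
|(P ∪ Q) ∖ R| = 65.6571 − 25.5155 = 40.14.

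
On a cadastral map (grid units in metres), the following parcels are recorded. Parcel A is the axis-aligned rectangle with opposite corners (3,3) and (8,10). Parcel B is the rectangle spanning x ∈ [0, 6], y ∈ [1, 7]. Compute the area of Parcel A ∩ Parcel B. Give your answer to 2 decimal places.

12.00

|Parcel A∩Parcel B|: x∈[3,6], y∈[3,7] → 3·4 = 12.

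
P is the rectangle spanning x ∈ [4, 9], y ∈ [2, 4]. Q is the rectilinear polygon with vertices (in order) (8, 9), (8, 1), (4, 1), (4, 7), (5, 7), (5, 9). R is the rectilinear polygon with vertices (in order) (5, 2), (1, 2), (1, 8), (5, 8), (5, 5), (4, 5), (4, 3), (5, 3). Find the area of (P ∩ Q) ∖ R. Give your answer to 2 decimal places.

|P ∩ Q| = 8.
|(P ∩ Q) ∩ R| = 1.
|(P ∩ Q) ∖ R| = 8 − 1 = 7.00.

7.00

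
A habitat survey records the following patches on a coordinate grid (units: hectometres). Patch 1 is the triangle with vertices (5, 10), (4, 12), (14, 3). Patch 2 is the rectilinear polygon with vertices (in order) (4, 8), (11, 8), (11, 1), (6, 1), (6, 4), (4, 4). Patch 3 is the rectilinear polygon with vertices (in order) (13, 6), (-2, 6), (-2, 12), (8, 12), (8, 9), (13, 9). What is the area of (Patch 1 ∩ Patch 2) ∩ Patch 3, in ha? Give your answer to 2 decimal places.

1.40

The region (Patch 1 ∩ Patch 2) ∩ Patch 3 is the polygon with vertices (7.571,8), (8.444,8), (10.667,6), (10.143,6).
By the shoelace formula its area is 1.40.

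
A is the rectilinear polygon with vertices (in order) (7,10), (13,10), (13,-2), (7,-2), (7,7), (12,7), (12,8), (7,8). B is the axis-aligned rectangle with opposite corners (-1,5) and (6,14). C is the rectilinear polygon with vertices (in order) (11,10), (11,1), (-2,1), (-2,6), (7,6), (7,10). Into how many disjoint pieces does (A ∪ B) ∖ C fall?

2

(A ∪ B) ∖ C splits into 2 disjoint pieces (area 35, area 56).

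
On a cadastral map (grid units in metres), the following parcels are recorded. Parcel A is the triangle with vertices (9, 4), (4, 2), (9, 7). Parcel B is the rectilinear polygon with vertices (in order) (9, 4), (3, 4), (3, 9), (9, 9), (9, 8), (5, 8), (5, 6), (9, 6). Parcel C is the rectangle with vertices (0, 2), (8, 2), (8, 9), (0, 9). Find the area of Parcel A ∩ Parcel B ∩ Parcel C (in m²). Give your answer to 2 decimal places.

The intersection is the polygon with vertices (6,4), (8,6), (8,4).
By the shoelace formula its area is 2.00.

2.00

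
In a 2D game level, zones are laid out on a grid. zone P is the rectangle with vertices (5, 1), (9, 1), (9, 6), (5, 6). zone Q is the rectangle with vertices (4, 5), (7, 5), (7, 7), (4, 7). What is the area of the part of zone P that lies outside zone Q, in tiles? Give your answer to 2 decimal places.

|zone P∩zone Q|: x∈[5,7], y∈[5,6] → 2·1 = 2.
|zone P| = 20.
|zone P ∖ zone Q| = |zone P| − |zone P∩zone Q| = 20 − 2 = 18.00.

18.00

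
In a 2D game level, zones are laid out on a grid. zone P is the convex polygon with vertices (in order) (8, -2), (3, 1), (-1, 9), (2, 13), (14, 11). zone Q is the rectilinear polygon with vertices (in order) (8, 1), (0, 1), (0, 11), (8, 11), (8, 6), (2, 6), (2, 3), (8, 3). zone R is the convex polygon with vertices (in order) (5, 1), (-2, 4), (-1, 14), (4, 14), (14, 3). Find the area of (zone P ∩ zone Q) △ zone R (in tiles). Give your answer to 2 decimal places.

|zone P ∩ zone Q| = 52.8333.
|(zone P ∩ zone Q) ∩ zone R| = 49.8515.
|(zone P ∩ zone Q) △ zone R| = 52.8333 + 128.5 − 99.703 = 81.63.

81.63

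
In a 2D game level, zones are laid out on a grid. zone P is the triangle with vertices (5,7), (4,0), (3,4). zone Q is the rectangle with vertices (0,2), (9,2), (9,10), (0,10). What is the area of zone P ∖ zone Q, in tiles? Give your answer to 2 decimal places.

|zone P| = 5.5, |zone P∩zone Q| = 4.7143.
|zone P ∖ zone Q| = |zone P| − |zone P∩zone Q| = 5.5 − 4.7143 = 0.79.

0.79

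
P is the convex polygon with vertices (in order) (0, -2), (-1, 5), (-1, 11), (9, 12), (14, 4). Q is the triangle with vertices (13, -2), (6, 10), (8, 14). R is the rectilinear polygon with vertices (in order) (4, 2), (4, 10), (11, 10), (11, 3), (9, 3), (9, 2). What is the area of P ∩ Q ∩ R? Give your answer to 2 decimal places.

15.81

The intersection is the polygon with vertices (11,4.4), (11,3), (10.083,3), (6,10), (9.25,10).
By the shoelace formula its area is 15.81.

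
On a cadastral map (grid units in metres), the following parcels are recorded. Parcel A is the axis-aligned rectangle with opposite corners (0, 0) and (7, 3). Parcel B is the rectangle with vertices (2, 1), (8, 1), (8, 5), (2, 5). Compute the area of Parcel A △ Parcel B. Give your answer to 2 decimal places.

|Parcel A∩Parcel B|: x∈[2,7], y∈[1,3] → 5·2 = 10.
|Parcel A △ Parcel B| = |Parcel A| + |Parcel B| − 2·|Parcel A∩Parcel B| = 21 + 24 − 20 = 25.00.

25.00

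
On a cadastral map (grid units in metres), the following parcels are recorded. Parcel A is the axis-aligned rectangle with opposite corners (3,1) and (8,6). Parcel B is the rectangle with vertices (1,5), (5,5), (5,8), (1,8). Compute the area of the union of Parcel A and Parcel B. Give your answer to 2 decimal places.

35.00

By inclusion–exclusion:
Individual areas: |Parcel A| = 25, |Parcel B| = 12.
|Parcel A∩Parcel B|: x∈[3,5], y∈[5,6] → 2·1 = 2.
|Parcel A ∪ Parcel B| = 37 − 2 = 35.00.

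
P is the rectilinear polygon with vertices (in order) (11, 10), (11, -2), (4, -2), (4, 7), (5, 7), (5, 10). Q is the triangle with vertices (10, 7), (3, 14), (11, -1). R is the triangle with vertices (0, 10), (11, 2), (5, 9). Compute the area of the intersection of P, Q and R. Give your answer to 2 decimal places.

2.39

The intersection is the polygon with vertices (10.588,2.3), (8.386,3.901), (6.765,6.941), (10.561,2.512).
By the shoelace formula its area is 2.39.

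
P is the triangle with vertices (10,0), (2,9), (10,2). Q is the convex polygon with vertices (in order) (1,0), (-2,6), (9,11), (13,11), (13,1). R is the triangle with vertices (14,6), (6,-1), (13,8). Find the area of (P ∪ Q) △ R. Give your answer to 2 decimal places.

115.06

|P ∪ Q| = 122.8159.
|(P ∪ Q) ∩ R| = 9.6295.
|(P ∪ Q) △ R| = 122.8159 + 11.5 − 19.2591 = 115.06.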